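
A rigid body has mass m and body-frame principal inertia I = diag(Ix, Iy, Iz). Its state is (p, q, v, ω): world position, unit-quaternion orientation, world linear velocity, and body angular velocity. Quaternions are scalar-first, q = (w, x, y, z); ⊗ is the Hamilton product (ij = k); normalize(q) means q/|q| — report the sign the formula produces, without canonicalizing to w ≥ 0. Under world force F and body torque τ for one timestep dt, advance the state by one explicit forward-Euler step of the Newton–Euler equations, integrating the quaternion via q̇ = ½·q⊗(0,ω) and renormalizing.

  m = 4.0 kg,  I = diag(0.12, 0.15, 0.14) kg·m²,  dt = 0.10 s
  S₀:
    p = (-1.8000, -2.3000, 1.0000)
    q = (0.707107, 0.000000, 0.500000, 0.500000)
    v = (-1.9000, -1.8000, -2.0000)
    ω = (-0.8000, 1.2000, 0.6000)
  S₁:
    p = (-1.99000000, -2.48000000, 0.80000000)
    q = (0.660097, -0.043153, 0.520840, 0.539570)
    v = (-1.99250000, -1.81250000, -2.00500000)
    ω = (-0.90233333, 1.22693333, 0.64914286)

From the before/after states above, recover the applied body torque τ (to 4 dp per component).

Δω = ω₁−ω₀ = (-0.10233333, 0.02693333, 0.04914286)
precession coupling = (-0.0072, 0.0096, -0.0288)
applied torque τ = (-0.1300, 0.0500, 0.0400)

τ = (-0.1300, 0.0500, 0.0400)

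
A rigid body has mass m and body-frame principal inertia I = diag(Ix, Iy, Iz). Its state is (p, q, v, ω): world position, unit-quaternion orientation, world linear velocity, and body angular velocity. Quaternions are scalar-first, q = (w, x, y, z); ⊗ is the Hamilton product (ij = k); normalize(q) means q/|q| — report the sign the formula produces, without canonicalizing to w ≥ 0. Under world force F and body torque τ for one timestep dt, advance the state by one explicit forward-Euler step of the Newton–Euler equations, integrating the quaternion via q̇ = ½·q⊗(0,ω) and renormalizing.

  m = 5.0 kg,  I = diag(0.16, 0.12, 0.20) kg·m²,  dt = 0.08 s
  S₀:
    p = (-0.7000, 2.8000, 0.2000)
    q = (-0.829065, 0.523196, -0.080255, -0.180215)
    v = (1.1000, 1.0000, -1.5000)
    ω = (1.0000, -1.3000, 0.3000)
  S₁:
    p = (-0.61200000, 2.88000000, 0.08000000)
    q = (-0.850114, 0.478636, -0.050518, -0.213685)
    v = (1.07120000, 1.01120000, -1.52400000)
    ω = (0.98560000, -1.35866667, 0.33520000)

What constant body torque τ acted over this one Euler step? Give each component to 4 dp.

Δω = ω₁−ω₀ = (-0.01440000, -0.05866667, 0.03520000)
applied torque τ = (-0.0600, -0.1000, 0.1400)

τ = (-0.0600, -0.1000, 0.1400)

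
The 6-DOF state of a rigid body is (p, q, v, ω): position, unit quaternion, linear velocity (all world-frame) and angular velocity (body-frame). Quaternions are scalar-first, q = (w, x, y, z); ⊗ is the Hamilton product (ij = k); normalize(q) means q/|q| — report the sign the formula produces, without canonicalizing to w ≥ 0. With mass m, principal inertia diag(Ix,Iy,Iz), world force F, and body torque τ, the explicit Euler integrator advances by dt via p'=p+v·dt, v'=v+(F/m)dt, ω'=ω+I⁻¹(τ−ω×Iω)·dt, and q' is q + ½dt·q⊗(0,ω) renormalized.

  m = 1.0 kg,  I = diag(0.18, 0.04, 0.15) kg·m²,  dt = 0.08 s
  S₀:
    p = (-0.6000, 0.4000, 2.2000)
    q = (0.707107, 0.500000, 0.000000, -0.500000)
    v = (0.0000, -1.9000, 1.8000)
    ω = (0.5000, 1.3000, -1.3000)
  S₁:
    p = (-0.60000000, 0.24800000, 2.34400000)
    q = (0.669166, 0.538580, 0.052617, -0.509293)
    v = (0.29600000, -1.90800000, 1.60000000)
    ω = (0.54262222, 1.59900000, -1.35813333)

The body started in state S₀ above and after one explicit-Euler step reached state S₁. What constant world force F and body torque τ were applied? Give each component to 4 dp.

F = (3.7000, -0.1000, -2.5000)
τ = (-0.0900, 0.1300, -0.2000)

Δω = ω₁−ω₀ = (0.04262222, 0.29900000, -0.05813333)
precession coupling = (-0.1859, -0.0195, -0.0910)
I·α + gyro = (-0.0900, 0.1300, -0.2000)
Δv = v₁−v₀ = (0.29600000, -0.00800000, -0.20000000)
F = m·Δv/dt = (3.7000, -0.1000, -2.5000)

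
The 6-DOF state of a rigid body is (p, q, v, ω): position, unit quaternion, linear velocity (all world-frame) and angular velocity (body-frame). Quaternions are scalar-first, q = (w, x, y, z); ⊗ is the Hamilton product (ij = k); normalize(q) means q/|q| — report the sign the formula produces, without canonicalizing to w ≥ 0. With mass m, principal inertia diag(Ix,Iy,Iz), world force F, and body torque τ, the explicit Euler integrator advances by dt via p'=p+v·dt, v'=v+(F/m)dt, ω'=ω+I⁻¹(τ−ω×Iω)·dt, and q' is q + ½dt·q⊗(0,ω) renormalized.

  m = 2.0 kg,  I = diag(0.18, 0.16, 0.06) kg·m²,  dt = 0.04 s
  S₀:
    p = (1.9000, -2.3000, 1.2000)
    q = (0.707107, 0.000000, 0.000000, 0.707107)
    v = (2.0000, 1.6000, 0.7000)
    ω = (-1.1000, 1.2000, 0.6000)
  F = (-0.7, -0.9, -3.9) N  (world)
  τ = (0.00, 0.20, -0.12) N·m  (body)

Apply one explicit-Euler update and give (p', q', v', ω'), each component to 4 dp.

p + v·dt = (1.9800, -2.2360, 1.2280)
v' = v + a·dt = (1.9860, 1.5820, 0.6220)
α = I⁻¹(τ − ω×Iω) = (0.4000, 1.7450, -2.4400)
new body rate ω' = (-1.0840, 1.2698, 0.5024)
Hamilton product q⊗(0,ω) = (-0.4242642, -1.6263461, 0.0707107, 0.4242642)
q' = normalize(q + ½dt·q⊗(0,ω)) = (0.6982, -0.0325, 0.0014, 0.7152)

p' = (1.9800, -2.2360, 1.2280)
q' = (0.6982, -0.0325, 0.0014, 0.7152)
v' = (1.9860, 1.5820, 0.6220)
ω' = (-1.0840, 1.2698, 0.5024)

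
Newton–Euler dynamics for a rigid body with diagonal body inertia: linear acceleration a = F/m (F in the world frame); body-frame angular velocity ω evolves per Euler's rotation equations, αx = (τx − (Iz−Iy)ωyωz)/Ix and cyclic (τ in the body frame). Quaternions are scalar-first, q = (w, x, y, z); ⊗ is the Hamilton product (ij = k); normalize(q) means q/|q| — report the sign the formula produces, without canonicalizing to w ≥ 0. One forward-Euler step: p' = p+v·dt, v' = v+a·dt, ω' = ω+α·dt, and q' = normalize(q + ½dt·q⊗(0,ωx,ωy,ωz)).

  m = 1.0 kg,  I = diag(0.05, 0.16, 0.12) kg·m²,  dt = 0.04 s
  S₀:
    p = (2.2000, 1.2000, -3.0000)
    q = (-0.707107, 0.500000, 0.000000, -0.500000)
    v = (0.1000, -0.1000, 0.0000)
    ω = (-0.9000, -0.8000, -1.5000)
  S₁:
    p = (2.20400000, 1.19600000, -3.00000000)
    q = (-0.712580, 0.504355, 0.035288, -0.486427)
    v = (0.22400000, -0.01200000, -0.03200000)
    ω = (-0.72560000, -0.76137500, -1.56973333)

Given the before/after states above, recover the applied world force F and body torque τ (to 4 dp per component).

F = (3.1000, 2.2000, -0.8000)
τ = (0.1700, 0.0600, -0.1300)

velocity change Δv = (0.12400000, 0.08800000, -0.03200000)
applied force F = (3.1000, 2.2000, -0.8000)
rate change Δω = (0.17440000, 0.03862500, -0.06973333)
ω₀×(Iω₀) = (-0.0480, -0.0945, 0.0792)
τ = I·(Δω/dt) + ω₀×(Iω₀) = (0.1700, 0.0600, -0.1300)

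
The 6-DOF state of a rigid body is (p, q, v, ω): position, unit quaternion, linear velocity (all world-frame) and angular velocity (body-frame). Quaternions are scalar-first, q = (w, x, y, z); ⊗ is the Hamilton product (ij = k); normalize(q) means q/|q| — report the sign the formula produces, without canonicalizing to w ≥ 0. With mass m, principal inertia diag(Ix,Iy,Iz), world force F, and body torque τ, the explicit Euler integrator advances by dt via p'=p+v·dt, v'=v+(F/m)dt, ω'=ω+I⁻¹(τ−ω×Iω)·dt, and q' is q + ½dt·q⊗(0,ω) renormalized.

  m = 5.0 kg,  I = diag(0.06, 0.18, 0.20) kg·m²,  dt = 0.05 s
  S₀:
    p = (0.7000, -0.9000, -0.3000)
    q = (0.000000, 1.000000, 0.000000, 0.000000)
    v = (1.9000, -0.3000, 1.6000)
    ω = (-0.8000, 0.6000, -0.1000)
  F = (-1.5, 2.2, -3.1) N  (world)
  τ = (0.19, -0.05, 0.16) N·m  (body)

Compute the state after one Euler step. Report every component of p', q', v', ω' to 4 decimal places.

a = (-0.3000, 0.4400, -0.6200)
p + v·dt = (0.7950, -0.9150, -0.2200)
v' = v + a·dt = (1.8850, -0.2780, 1.5690)
α = I⁻¹(τ − ω×Iω) = (3.1867, -0.2156, 1.0880)
ω' = ω + α·dt = (-0.6407, 0.5892, -0.0456)
2q̇ = q⊗(0,ω) = (0.8000000, 0.0000000, 0.1000000, 0.6000000)
q + ½dt·q⊗(0,ω), renormalized = (0.0200, 0.9997, 0.0025, 0.0150)

p' = (0.7950, -0.9150, -0.2200)
q' = (0.0200, 0.9997, 0.0025, 0.0150)
v' = (1.8850, -0.2780, 1.5690)
ω' = (-0.6407, 0.5892, -0.0456)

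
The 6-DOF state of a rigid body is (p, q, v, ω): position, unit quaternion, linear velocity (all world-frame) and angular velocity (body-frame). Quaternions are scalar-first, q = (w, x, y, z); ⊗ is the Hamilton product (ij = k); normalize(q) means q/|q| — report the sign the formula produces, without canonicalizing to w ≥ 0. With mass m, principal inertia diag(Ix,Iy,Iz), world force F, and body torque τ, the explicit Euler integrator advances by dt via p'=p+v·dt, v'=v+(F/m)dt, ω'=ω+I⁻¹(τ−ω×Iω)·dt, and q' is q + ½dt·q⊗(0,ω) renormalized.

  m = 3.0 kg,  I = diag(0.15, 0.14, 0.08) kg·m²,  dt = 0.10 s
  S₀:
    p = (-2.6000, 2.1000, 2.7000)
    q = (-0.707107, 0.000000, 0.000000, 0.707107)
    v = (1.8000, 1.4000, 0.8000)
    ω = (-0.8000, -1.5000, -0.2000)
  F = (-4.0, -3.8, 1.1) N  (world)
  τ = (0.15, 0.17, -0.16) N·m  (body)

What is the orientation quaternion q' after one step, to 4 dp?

q⊗(0,ω) = (0.1414214, 1.6263461, 0.4949749, 0.1414214)
q + ½dt·q⊗(0,ω), renormalized = (-0.6975, 0.0810, 0.0247, 0.7116)

q' = (-0.6975, 0.0810, 0.0247, 0.7116)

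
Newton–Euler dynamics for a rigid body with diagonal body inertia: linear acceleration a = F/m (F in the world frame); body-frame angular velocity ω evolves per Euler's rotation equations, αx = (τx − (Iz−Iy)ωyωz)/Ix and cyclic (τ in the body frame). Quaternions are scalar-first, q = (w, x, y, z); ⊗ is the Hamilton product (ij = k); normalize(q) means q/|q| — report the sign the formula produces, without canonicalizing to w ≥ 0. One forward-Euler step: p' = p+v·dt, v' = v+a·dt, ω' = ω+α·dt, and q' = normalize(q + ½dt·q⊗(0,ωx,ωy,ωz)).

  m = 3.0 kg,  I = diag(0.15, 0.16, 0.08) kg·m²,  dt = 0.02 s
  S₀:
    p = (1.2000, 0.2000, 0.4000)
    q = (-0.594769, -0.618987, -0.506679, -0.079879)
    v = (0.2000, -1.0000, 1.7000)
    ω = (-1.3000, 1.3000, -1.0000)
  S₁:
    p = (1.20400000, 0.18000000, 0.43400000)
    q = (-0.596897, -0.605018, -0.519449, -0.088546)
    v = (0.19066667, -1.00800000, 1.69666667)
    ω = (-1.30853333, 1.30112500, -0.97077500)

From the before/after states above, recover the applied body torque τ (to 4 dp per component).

ω₁ − ω₀ = (-0.00853333, 0.00112500, 0.02922500)
τ = I·(Δω/dt) + ω₀×(Iω₀) = (0.0400, 0.1000, 0.1000)

τ = (0.0400, 0.1000, 0.1000)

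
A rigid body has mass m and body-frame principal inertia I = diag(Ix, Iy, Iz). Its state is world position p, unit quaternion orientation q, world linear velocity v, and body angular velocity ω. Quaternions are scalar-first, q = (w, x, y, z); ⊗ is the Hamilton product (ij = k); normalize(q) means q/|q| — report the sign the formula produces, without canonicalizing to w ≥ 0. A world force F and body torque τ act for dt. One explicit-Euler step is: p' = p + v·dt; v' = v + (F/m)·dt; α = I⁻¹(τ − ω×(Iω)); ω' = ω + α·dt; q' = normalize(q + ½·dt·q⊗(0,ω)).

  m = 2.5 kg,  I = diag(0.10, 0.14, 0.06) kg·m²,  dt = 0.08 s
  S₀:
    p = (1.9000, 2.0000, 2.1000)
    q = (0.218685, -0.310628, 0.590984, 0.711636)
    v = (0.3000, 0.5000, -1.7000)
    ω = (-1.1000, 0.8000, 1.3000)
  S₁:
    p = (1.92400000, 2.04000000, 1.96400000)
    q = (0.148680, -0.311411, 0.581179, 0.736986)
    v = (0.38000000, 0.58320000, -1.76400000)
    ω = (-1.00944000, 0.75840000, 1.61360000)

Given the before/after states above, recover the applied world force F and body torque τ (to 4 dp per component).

Δω = ω₁−ω₀ = (0.09056000, -0.04160000, 0.31360000)
precession coupling = (-0.0832, -0.0572, -0.0352)
applied torque τ = (0.0300, -0.1300, 0.2000)
velocity change Δv = (0.08000000, 0.08320000, -0.06400000)
applied force F = (2.5000, 2.6000, -2.0000)

F = (2.5000, 2.6000, -2.0000)
τ = (0.0300, -0.1300, 0.2000)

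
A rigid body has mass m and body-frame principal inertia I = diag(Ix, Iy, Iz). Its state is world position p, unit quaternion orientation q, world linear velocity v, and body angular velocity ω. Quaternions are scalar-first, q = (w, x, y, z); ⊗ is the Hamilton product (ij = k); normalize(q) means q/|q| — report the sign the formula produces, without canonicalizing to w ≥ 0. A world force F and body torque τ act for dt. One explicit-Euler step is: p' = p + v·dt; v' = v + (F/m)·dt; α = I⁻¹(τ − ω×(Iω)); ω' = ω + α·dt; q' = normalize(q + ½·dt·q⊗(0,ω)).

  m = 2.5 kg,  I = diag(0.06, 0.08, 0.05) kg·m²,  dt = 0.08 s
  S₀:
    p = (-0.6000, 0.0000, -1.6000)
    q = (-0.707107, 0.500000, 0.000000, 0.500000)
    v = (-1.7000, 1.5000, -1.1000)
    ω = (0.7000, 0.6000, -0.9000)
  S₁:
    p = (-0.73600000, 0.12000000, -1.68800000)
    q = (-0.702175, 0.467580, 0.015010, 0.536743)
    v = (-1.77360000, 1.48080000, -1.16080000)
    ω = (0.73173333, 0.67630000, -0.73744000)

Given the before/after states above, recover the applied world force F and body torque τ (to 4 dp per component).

F = (-2.3000, -0.6000, -1.9000)
τ = (0.0400, 0.0700, 0.1100)

v₁ − v₀ = (-0.07360000, -0.01920000, -0.06080000)
F = m·Δv/dt = (-2.3000, -0.6000, -1.9000)
rate change Δω = (0.03173333, 0.07630000, 0.16256000)
τ = I·(Δω/dt) + ω₀×(Iω₀) = (0.0400, 0.0700, 0.1100)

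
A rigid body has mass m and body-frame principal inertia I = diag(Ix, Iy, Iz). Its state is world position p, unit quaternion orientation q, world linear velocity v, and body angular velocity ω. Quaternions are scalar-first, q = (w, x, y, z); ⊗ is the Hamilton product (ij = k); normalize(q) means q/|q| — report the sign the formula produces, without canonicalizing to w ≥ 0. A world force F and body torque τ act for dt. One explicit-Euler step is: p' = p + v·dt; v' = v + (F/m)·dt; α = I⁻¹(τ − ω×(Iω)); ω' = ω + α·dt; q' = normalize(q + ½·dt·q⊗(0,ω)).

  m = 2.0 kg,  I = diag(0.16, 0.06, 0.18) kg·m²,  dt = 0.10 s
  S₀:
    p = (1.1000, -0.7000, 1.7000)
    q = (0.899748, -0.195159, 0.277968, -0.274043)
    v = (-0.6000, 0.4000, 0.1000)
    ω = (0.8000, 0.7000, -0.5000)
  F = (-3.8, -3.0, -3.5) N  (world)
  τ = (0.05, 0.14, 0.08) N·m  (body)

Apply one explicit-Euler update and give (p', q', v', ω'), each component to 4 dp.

p' = (1.0400, -0.6600, 1.7100)
q' = (0.8894, -0.1563, 0.2931, -0.3139)
v' = (-0.7900, 0.2500, -0.0750)
ω' = (0.8575, 0.9200, -0.4244)

p + v·dt = (1.0400, -0.6600, 1.7100)
v + (F/m)dt = (-0.7900, 0.2500, -0.0750)
(τ − ω×Iω)/I = (0.5750, 2.2000, 0.7556)
ω' = ω + α·dt = (0.8575, 0.9200, -0.4244)
Hamilton product q⊗(0,ω) = (-0.1754719, 0.7726445, 0.3130097, -0.8088597)
updated quaternion q' = (0.8894, -0.1563, 0.2931, -0.3139)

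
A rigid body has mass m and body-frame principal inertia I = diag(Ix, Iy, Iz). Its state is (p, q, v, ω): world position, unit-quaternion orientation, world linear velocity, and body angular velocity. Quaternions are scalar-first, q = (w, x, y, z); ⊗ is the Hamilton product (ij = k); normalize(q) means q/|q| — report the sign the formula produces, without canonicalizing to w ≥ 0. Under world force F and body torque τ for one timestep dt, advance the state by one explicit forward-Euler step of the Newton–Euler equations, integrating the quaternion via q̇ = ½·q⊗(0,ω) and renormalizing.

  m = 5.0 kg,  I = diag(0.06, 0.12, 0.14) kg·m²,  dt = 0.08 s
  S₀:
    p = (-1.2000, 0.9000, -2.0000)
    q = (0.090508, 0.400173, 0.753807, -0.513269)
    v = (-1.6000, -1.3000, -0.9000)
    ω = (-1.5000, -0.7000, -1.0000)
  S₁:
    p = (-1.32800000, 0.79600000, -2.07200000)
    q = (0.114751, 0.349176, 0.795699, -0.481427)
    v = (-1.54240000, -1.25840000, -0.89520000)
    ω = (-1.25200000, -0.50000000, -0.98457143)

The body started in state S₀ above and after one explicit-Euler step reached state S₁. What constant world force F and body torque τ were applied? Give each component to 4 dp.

ω₁ − ω₀ = (0.24800000, 0.20000000, 0.01542857)
applied torque τ = (0.2000, 0.1800, 0.0900)
Δv = v₁−v₀ = (0.05760000, 0.04160000, 0.00480000)
m·(v₁−v₀)/dt = (3.6000, 2.6000, 0.3000)

F = (3.6000, 2.6000, 0.3000)
τ = (0.2000, 0.1800, 0.0900)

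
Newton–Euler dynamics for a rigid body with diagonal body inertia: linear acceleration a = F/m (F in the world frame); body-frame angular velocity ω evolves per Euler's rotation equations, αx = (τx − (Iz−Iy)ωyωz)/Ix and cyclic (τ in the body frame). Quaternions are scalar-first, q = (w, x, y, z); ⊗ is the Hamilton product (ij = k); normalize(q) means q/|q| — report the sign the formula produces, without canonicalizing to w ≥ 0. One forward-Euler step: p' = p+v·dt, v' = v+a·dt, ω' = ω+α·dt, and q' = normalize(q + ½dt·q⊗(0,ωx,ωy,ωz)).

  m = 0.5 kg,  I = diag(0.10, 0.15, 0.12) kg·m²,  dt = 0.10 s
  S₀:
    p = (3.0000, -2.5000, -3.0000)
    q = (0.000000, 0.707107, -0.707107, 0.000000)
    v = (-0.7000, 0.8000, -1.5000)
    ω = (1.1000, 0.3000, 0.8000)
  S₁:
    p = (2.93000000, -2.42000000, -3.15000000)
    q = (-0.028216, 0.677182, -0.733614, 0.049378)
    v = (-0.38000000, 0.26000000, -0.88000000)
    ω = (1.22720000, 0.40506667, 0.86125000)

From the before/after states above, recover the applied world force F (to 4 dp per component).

F = (1.6000, -2.7000, 3.1000)

Δv = v₁−v₀ = (0.32000000, -0.54000000, 0.62000000)
m·(v₁−v₀)/dt = (1.6000, -2.7000, 3.1000)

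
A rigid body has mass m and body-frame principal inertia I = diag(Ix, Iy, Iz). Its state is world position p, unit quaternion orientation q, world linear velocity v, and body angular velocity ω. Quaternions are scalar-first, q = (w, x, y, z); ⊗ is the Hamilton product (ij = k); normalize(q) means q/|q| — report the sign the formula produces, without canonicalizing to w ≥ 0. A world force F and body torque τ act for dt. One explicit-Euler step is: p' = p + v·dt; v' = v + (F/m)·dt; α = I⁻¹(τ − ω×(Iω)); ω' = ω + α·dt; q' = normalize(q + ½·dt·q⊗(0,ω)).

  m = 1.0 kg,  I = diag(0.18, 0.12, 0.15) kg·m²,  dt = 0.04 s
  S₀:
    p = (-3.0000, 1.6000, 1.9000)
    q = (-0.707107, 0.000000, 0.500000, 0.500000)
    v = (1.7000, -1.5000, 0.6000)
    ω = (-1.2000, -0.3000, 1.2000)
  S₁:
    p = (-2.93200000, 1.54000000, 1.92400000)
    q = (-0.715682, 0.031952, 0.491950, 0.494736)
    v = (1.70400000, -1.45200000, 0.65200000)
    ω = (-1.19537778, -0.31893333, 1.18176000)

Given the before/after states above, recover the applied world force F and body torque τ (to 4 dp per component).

F = (0.1000, 1.2000, 1.3000)
τ = (0.0100, -0.1000, -0.0900)

velocity change Δv = (0.00400000, 0.04800000, 0.05200000)
applied force F = (0.1000, 1.2000, 1.3000)
ω₁ − ω₀ = (0.00462222, -0.01893333, -0.01824000)
applied torque τ = (0.0100, -0.1000, -0.0900)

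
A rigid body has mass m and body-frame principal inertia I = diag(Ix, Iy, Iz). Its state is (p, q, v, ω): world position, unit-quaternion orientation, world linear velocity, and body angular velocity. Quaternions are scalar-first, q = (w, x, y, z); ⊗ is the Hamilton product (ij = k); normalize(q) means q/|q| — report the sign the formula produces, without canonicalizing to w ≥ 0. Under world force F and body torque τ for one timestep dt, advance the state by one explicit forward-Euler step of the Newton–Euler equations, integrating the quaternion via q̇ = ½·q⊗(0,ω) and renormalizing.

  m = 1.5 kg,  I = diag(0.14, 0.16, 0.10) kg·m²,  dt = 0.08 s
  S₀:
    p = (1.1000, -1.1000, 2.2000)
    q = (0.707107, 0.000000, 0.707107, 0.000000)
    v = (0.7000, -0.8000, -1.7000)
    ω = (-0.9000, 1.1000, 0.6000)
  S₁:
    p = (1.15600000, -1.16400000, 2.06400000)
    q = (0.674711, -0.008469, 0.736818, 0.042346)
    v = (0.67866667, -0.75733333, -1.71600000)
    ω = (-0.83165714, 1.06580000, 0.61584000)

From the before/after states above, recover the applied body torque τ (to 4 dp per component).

rate change Δω = (0.06834286, -0.03420000, 0.01584000)
gyro term ω₀×Iω₀ = (-0.0396, -0.0216, -0.0198)
τ = I·(Δω/dt) + ω₀×(Iω₀) = (0.0800, -0.0900, 0.0000)

τ = (0.0800, -0.0900, 0.0000)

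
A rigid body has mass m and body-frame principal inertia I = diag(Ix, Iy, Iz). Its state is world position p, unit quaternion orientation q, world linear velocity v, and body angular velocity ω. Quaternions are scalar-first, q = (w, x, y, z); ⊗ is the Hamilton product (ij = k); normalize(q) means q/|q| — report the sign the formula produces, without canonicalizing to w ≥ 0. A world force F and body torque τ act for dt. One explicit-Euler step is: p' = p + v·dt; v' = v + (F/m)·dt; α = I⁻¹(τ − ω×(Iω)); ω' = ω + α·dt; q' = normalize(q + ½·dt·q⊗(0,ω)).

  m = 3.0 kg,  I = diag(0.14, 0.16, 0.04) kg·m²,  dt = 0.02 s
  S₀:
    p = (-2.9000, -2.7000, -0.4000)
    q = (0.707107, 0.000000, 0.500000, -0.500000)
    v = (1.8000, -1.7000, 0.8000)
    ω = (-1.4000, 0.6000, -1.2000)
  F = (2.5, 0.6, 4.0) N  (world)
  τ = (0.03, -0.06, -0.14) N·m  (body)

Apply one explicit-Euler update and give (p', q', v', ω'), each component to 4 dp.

p' = (-2.8640, -2.7340, -0.3840)
q' = (0.6980, -0.0129, 0.5111, -0.5014)
v' = (1.8167, -1.6960, 0.8267)
ω' = (-1.4081, 0.5715, -1.2616)

precession coupling ω×(Iω) = (0.0864, 0.1680, -0.0168)
(τ − ω×Iω)/I = (-0.4029, -1.4250, -3.0800)
ω' = ω + α·dt = (-1.4081, 0.5715, -1.2616)
q⊗(0,ω) = (-0.9000000, -1.2899498, 1.1242642, -0.1485284)
q + ½dt·q⊗(0,ω), renormalized = (0.6980, -0.0129, 0.5111, -0.5014)
p + v·dt = (-2.8640, -2.7340, -0.3840)
v + (F/m)dt = (1.8167, -1.6960, 0.8267)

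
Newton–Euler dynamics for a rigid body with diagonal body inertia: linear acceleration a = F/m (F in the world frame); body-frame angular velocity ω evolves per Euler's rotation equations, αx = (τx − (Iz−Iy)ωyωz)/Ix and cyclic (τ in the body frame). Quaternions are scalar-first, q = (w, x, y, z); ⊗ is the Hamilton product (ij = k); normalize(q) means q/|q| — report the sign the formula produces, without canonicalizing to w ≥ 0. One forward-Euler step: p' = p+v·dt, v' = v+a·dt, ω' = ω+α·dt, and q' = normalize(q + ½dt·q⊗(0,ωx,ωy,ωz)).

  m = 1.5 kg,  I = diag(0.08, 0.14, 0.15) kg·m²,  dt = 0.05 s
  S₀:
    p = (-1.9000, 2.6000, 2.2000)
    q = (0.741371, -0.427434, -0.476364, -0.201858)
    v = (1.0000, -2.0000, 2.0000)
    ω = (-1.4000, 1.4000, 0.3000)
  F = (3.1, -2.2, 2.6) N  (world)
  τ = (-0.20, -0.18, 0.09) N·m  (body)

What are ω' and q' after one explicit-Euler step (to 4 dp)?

ω' = (-1.5276, 1.3252, 0.3692)
q' = (0.7437, -0.4493, -0.4396, -0.2276)

α = I⁻¹(τ − ω×Iω) = (-2.5525, -1.4957, 1.3840)
ω + α·dt = (-1.5276, 1.3252, 0.3692)
q⊗(0,ω) = (0.1290594, -0.8982274, 1.4487508, -1.0429059)
updated quaternion q' = (0.7437, -0.4493, -0.4396, -0.2276)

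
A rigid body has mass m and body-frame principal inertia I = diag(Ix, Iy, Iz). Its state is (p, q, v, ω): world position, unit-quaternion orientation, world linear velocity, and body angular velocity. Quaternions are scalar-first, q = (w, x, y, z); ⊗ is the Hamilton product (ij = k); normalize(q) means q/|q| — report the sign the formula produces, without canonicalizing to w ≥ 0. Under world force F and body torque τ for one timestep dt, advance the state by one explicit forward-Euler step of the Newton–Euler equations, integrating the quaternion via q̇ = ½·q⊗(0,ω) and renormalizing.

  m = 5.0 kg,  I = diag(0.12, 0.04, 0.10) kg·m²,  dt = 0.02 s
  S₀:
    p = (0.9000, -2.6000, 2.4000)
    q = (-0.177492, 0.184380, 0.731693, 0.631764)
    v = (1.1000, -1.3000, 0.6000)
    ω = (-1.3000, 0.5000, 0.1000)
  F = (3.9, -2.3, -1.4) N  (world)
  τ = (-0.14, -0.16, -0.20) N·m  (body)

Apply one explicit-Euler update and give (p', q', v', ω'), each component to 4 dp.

ω×(Iω) gyroscopic = (0.0030, -0.0026, 0.0520)
α = I⁻¹(τ − ω×Iω) = (-1.1917, -3.9350, -2.5200)
new body rate ω' = (-1.3238, 0.4213, 0.0496)
q⊗(0,ω) = (-0.1893289, -0.0119731, -0.9284772, 1.0256417)
q' = normalize(q + ½dt·q⊗(0,ω)) = (-0.1794, 0.1842, 0.7223, 0.6420)
new position p' = (0.9220, -2.6260, 2.4120)
v' = v + a·dt = (1.1156, -1.3092, 0.5944)

p' = (0.9220, -2.6260, 2.4120)
q' = (-0.1794, 0.1842, 0.7223, 0.6420)
v' = (1.1156, -1.3092, 0.5944)
ω' = (-1.3238, 0.4213, 0.0496)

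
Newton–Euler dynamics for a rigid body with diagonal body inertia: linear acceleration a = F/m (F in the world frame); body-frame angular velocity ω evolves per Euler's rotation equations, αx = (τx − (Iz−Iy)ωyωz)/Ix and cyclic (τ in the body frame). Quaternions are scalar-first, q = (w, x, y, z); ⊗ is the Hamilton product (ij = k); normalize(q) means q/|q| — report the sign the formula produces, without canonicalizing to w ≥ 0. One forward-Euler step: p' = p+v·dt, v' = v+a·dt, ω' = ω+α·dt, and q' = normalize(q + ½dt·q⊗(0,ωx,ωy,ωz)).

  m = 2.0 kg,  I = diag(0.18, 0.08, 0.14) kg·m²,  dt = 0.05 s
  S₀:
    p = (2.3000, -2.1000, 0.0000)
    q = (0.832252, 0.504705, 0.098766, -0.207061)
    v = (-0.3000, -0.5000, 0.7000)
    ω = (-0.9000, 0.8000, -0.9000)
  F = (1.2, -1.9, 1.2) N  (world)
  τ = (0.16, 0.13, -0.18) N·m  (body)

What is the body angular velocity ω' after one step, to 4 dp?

ω' = (-0.8436, 0.8610, -0.9900)

α = I⁻¹(τ − ω×Iω) = (1.1289, 1.2200, -1.8000)
ω + α·dt = (-0.8436, 0.8610, -0.9900)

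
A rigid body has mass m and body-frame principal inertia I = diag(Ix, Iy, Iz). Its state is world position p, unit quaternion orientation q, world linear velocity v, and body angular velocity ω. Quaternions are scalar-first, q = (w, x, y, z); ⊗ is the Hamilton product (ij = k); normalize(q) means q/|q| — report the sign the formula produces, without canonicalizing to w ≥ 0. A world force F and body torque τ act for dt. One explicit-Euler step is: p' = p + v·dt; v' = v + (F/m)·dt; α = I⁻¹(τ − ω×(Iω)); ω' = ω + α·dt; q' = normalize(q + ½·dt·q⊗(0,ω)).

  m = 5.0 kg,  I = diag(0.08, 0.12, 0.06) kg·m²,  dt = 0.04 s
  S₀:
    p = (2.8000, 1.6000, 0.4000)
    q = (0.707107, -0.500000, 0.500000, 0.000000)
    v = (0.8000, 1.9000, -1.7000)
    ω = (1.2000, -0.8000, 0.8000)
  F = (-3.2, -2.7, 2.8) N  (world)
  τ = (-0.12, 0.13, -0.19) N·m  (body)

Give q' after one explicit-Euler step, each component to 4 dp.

q' = (0.7267, -0.4748, 0.4964, 0.0073)

2q̇ = q⊗(0,ω) = (1.0000000, 1.2485284, -0.1656856, 0.3656856)
q + ½dt·q⊗(0,ω), renormalized = (0.7267, -0.4748, 0.4964, 0.0073)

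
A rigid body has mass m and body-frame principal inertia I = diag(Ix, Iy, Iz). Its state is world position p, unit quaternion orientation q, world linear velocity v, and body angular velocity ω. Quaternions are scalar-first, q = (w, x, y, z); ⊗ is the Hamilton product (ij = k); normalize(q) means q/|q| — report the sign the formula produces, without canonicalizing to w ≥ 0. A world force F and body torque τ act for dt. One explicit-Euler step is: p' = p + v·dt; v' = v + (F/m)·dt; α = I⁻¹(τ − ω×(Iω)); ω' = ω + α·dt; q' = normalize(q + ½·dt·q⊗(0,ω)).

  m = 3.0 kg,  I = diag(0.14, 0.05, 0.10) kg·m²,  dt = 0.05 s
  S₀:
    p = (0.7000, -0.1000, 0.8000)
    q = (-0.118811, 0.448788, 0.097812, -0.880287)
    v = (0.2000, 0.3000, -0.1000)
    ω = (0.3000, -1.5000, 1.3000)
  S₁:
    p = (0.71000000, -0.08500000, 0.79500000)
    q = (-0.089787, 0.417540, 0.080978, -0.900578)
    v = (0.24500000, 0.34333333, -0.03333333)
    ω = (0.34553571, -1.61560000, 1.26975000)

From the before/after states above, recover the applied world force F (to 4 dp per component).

F = (2.7000, 2.6000, 4.0000)

Δv = v₁−v₀ = (0.04500000, 0.04333333, 0.06666667)
m·(v₁−v₀)/dt = (2.7000, 2.6000, 4.0000)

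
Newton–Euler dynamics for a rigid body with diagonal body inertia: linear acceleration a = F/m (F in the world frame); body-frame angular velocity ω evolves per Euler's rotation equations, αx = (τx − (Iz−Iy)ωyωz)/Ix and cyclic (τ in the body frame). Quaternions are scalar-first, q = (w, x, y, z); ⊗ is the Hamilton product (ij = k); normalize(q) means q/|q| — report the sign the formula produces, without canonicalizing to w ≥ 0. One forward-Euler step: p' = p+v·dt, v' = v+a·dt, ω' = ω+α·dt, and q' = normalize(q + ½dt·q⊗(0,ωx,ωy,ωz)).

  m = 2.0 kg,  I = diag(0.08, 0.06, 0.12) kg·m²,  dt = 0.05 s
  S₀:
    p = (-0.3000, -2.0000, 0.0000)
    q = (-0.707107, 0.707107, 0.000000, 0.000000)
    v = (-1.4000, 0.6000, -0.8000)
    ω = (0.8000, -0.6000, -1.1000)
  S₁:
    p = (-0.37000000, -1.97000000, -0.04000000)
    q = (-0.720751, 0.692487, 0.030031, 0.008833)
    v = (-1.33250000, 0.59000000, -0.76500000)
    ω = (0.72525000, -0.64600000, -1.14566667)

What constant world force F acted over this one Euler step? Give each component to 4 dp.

F = (2.7000, -0.4000, 1.4000)

velocity change Δv = (0.06750000, -0.01000000, 0.03500000)
F = m·Δv/dt = (2.7000, -0.4000, 1.4000)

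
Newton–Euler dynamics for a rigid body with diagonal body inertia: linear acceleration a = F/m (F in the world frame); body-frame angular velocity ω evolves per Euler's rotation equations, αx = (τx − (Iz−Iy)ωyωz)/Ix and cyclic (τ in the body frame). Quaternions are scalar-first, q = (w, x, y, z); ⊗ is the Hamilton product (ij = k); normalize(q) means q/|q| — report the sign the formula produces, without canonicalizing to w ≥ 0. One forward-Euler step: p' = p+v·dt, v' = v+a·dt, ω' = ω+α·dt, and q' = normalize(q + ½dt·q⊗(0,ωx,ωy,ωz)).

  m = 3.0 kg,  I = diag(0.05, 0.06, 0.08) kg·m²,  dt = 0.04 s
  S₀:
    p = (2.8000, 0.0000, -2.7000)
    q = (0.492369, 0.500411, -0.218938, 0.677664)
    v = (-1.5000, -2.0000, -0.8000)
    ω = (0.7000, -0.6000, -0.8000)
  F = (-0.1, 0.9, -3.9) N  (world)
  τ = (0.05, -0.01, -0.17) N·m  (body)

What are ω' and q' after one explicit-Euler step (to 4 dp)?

ω' = (0.7323, -0.6179, -0.8829)
q' = (0.4934, 0.5188, -0.2073, 0.6666)

ω×(Iω) gyroscopic = (0.0096, 0.0168, -0.0042)
α = I⁻¹(τ − ω×Iω) = (0.8080, -0.4467, -2.0725)
new body rate ω' = (0.7323, -0.6179, -0.8829)
Hamilton product q⊗(0,ω) = (0.0604807, 0.9264071, 0.5792722, -0.5408852)
updated quaternion q' = (0.4934, 0.5188, -0.2073, 0.6666)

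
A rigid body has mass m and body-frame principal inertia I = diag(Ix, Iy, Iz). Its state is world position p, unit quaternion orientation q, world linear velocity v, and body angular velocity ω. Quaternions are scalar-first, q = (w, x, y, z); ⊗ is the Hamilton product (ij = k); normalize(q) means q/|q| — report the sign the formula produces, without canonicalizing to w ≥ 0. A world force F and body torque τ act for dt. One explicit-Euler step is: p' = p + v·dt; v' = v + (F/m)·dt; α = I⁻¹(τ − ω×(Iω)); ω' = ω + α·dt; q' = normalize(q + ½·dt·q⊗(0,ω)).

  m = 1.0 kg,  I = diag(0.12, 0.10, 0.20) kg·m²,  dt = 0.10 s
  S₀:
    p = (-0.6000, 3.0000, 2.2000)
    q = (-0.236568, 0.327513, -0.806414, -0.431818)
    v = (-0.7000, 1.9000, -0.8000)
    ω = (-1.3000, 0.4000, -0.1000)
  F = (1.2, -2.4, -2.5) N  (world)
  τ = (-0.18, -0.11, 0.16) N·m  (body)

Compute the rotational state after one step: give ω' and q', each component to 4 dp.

ω' = (-1.4467, 0.3004, -0.0252)
q' = (-0.2008, 0.3547, -0.7796, -0.4754)

ω×(Iω) gyroscopic = (-0.0040, -0.0104, 0.0104)
angular accel α = (-1.4667, -0.9960, 0.7480)
ω + α·dt = (-1.4467, 0.3004, -0.0252)
2q̇ = q⊗(0,ω) = (0.7051507, 0.5609070, 0.4994875, -0.8936762)
q + ½dt·q⊗(0,ω), renormalized = (-0.2008, 0.3547, -0.7796, -0.4754)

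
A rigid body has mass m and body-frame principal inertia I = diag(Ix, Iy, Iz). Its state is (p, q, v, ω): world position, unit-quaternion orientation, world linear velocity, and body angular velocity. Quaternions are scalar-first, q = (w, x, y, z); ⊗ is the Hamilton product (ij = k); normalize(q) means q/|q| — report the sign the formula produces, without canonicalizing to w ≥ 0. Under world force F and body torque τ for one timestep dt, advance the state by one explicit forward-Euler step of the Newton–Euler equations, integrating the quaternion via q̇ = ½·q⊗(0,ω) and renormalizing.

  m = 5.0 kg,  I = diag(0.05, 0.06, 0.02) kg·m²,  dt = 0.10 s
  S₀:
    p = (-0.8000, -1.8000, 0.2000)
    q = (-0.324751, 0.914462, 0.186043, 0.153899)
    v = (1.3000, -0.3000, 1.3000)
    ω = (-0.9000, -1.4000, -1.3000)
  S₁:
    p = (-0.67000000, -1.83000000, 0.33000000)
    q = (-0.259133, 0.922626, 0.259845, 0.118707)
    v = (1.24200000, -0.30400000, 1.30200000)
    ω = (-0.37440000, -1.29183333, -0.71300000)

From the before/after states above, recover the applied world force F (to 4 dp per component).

Δv = v₁−v₀ = (-0.05800000, -0.00400000, 0.00200000)
m·(v₁−v₀)/dt = (-2.9000, -0.2000, 0.1000)

F = (-2.9000, -0.2000, 0.1000)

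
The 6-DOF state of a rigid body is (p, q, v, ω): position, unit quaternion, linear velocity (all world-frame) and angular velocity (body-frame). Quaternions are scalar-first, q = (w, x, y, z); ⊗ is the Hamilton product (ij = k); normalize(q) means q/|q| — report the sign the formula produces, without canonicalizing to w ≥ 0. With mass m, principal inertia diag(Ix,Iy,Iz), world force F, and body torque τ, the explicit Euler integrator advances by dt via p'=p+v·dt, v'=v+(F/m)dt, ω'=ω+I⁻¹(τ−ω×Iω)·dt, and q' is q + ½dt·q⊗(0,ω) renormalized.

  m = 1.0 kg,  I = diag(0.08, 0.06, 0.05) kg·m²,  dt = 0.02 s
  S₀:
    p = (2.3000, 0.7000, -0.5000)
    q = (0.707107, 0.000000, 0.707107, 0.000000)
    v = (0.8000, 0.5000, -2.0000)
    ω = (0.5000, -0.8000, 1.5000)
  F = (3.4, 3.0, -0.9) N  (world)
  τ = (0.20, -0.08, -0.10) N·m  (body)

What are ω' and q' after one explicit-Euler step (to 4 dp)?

ω' = (0.5470, -0.8342, 1.4568)
q' = (0.7127, 0.0141, 0.7013, 0.0071)

precession coupling ω×(Iω) = (0.0120, 0.0225, 0.0080)
(τ − ω×Iω)/I = (2.3500, -1.7083, -2.1600)
ω' = ω + α·dt = (0.5470, -0.8342, 1.4568)
q⊗(0,ω) = (0.5656856, 1.4142140, -0.5656856, 0.7071070)
q + ½dt·q⊗(0,ω), renormalized = (0.7127, 0.0141, 0.7013, 0.0071)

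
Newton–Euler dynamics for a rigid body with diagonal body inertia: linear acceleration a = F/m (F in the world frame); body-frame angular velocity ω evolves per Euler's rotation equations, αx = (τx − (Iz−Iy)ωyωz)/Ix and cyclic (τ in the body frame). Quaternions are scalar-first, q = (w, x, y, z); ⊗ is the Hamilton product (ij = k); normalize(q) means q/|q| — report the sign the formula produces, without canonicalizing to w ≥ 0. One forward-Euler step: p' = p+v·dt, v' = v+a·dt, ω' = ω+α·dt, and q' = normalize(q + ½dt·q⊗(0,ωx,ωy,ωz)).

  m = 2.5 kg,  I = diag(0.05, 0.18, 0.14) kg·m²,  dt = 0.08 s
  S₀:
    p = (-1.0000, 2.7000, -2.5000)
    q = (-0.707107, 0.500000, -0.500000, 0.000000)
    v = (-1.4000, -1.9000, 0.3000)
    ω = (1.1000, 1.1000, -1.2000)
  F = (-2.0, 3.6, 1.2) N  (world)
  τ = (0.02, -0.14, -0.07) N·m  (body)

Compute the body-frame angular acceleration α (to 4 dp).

α = (-0.6560, -1.4378, -1.6236)

ω×(Iω) gyroscopic = (0.0528, 0.1188, 0.1573)
α = I⁻¹(τ − ω×Iω) = (-0.6560, -1.4378, -1.6236)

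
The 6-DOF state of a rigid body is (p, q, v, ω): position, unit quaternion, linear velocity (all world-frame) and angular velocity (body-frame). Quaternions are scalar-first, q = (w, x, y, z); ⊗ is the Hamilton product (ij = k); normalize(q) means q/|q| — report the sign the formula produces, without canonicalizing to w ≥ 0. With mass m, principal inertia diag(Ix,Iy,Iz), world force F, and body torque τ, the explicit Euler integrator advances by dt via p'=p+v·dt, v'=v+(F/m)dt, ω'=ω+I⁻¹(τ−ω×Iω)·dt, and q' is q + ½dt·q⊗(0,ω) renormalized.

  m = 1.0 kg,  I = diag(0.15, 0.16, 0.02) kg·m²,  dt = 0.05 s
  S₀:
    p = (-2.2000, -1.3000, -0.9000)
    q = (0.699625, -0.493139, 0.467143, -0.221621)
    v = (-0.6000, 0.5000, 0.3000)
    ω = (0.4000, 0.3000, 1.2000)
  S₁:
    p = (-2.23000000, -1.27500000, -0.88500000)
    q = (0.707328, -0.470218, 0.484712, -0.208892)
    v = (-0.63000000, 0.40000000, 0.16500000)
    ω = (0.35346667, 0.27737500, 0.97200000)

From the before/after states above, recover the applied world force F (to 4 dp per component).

velocity change Δv = (-0.03000000, -0.10000000, -0.13500000)
applied force F = (-0.6000, -2.0000, -2.7000)

F = (-0.6000, -2.0000, -2.7000)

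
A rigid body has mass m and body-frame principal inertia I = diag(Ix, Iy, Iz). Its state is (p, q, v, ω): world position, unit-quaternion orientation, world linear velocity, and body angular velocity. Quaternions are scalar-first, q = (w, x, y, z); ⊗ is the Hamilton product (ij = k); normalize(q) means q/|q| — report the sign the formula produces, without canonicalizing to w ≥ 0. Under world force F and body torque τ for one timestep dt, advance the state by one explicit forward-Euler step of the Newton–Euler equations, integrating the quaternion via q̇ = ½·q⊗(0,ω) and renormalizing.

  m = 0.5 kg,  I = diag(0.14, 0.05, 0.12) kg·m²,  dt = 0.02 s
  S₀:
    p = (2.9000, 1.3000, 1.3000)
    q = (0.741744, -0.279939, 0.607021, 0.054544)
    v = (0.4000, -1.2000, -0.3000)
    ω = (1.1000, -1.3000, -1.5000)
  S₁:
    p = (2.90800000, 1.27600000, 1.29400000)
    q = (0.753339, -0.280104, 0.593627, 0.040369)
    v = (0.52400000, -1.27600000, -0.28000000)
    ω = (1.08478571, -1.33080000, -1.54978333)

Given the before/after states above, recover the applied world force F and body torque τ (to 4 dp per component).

velocity change Δv = (0.12400000, -0.07600000, 0.02000000)
m·(v₁−v₀)/dt = (3.1000, -1.9000, 0.5000)
rate change Δω = (-0.01521429, -0.03080000, -0.04978333)
ω₀×(Iω₀) = (0.1365, -0.0330, 0.1287)
I·α + gyro = (0.0300, -0.1100, -0.1700)

F = (3.1000, -1.9000, 0.5000)
τ = (0.0300, -0.1100, -0.1700)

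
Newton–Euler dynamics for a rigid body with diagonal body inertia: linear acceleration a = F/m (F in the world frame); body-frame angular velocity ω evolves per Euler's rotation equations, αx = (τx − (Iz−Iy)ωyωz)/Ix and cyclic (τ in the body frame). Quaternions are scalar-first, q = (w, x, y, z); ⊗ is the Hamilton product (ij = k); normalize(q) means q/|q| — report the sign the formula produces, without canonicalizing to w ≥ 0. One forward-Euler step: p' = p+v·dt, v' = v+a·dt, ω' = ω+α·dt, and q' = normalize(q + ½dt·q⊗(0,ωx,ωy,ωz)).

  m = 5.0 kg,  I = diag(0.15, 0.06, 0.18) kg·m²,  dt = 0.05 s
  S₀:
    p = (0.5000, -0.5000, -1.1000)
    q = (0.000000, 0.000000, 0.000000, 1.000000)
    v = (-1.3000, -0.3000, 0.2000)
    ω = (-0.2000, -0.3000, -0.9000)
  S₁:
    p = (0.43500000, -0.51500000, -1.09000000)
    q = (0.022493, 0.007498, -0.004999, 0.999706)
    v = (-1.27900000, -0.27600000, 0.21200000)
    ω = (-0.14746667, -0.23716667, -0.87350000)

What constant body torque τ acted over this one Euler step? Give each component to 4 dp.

τ = (0.1900, 0.0700, 0.0900)

ω₁ − ω₀ = (0.05253333, 0.06283333, 0.02650000)
I·α + gyro = (0.1900, 0.0700, 0.0900)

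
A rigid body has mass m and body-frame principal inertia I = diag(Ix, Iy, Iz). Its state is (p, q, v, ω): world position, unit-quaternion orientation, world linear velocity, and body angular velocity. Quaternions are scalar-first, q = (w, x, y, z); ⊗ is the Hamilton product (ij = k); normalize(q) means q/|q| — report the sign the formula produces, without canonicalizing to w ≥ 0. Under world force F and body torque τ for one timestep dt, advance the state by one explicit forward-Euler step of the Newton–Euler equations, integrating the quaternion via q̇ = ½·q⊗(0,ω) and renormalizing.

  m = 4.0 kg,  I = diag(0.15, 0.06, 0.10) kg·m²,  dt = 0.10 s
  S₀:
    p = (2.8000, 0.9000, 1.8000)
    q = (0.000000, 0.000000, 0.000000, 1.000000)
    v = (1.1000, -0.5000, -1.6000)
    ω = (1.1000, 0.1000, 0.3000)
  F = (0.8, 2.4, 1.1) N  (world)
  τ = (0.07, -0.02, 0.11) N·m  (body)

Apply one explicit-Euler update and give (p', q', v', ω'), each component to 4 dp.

precession coupling ω×(Iω) = (0.0012, 0.0165, -0.0099)
α = I⁻¹(τ − ω×Iω) = (0.4587, -0.6083, 1.1990)
ω + α·dt = (1.1459, 0.0392, 0.4199)
Hamilton product q⊗(0,ω) = (-0.3000000, -0.1000000, 1.1000000, 0.0000000)
q' = normalize(q + ½dt·q⊗(0,ω)) = (-0.0150, -0.0050, 0.0549, 0.9984)
p' = p + v·dt = (2.9100, 0.8500, 1.6400)
v + (F/m)dt = (1.1200, -0.4400, -1.5725)

p' = (2.9100, 0.8500, 1.6400)
q' = (-0.0150, -0.0050, 0.0549, 0.9984)
v' = (1.1200, -0.4400, -1.5725)
ω' = (1.1459, 0.0392, 0.4199)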